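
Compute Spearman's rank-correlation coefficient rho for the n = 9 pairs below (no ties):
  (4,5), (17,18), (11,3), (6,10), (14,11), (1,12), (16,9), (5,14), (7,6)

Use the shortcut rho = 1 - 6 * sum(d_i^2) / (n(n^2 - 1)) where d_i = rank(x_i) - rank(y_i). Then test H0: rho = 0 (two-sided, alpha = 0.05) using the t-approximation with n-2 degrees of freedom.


Step 1: Rank x and y separately (midranks; no ties here).
rank(x): 4->2, 17->9, 11->6, 6->4, 14->7, 1->1, 16->8, 5->3, 7->5
rank(y): 5->2, 18->9, 3->1, 10->5, 11->6, 12->7, 9->4, 14->8, 6->3
Step 2: d_i = R_x(i) - R_y(i); compute d_i^2.
  (2-2)^2=0, (9-9)^2=0, (6-1)^2=25, (4-5)^2=1, (7-6)^2=1, (1-7)^2=36, (8-4)^2=16, (3-8)^2=25, (5-3)^2=4
sum(d^2) = 108.
Step 3: rho = 1 - 6*108 / (9*(9^2 - 1)) = 1 - 648/720 = 0.100000.
Step 4: Under H0, t = rho * sqrt((n-2)/(1-rho^2)) = 0.2659 ~ t(7).
Step 5: Two-sided p-value from the t-distribution with 7 df = 0.797972.
Step 6: alpha = 0.05. fail to reject H0.

rho = 0.1000, p = 0.797972, fail to reject H0 at alpha = 0.05.


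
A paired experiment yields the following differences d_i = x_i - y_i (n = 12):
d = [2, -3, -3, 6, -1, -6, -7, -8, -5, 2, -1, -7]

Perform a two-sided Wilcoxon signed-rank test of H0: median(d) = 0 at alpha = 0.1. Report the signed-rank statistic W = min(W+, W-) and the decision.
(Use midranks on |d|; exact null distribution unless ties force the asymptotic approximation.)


Step 1: Drop any zero differences (none here) and take |d_i|.
|d| = [2, 3, 3, 6, 1, 6, 7, 8, 5, 2, 1, 7]
Step 2: Midrank |d_i| (ties get averaged ranks).
ranks: |2|->3.5, |3|->5.5, |3|->5.5, |6|->8.5, |1|->1.5, |6|->8.5, |7|->10.5, |8|->12, |5|->7, |2|->3.5, |1|->1.5, |7|->10.5
Step 3: Attach original signs; sum ranks with positive sign and with negative sign.
W+ = 3.5 + 8.5 + 3.5 = 15.5
W- = 5.5 + 5.5 + 1.5 + 8.5 + 10.5 + 12 + 7 + 1.5 + 10.5 = 62.5
(Check: W+ + W- = 78 should equal n(n+1)/2 = 78.)
Step 4: Test statistic W = min(W+, W-) = 15.5.
Step 5: Ties in |d|, so use the tie-corrected normal approximation.
        E[W] = n(n+1)/4 = 12*13/4 = 39.
        Tie groups: |d|=1 (t=2), |d|=2 (t=2), |d|=3 (t=2), |d|=6 (t=2), |d|=7 (t=2); sum(t^3 - t) = 30.
        Var[W] = n(n+1)(2n+1)/24 - sum(t^3-t)/48 = 3900/24 - 30/48 = 161.875.
        z = (W - E[W]) / sqrt(Var[W]) = (15.5 - 39) / 12.7230 = -1.8470.
        Two-sided p = 2*Phi(z) = 0.064740.
Step 6: alpha = 0.1. reject H0.

W+ = 15.5, W- = 62.5, W = min = 15.5, p = 0.064740, reject H0.


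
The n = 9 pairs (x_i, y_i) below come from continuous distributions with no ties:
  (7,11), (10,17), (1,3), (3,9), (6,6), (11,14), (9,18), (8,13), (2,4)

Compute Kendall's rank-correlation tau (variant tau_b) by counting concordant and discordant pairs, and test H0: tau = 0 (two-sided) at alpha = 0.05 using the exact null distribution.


Step 1: Enumerate the 36 unordered pairs (i,j) with i<j and classify each by sign(x_j-x_i) * sign(y_j-y_i).
  (1,2):dx=+3,dy=+6->C; (1,3):dx=-6,dy=-8->C; (1,4):dx=-4,dy=-2->C; (1,5):dx=-1,dy=-5->C
  (1,6):dx=+4,dy=+3->C; (1,7):dx=+2,dy=+7->C; (1,8):dx=+1,dy=+2->C; (1,9):dx=-5,dy=-7->C
  (2,3):dx=-9,dy=-14->C; (2,4):dx=-7,dy=-8->C; (2,5):dx=-4,dy=-11->C; (2,6):dx=+1,dy=-3->D
  (2,7):dx=-1,dy=+1->D; (2,8):dx=-2,dy=-4->C; (2,9):dx=-8,dy=-13->C; (3,4):dx=+2,dy=+6->C
  (3,5):dx=+5,dy=+3->C; (3,6):dx=+10,dy=+11->C; (3,7):dx=+8,dy=+15->C; (3,8):dx=+7,dy=+10->C
  (3,9):dx=+1,dy=+1->C; (4,5):dx=+3,dy=-3->D; (4,6):dx=+8,dy=+5->C; (4,7):dx=+6,dy=+9->C
  (4,8):dx=+5,dy=+4->C; (4,9):dx=-1,dy=-5->C; (5,6):dx=+5,dy=+8->C; (5,7):dx=+3,dy=+12->C
  (5,8):dx=+2,dy=+7->C; (5,9):dx=-4,dy=-2->C; (6,7):dx=-2,dy=+4->D; (6,8):dx=-3,dy=-1->C
  (6,9):dx=-9,dy=-10->C; (7,8):dx=-1,dy=-5->C; (7,9):dx=-7,dy=-14->C; (8,9):dx=-6,dy=-9->C
Step 2: C = 32, D = 4, total pairs = 36.
Step 3: tau = (C - D)/(n(n-1)/2) = (32 - 4)/36 = 0.777778.
Step 4: Exact two-sided p-value (enumerate n! = 362880 permutations of y under H0): p = 0.002425.
Step 5: alpha = 0.05. reject H0.

tau_b = 0.7778 (C=32, D=4), p = 0.002425, reject H0.


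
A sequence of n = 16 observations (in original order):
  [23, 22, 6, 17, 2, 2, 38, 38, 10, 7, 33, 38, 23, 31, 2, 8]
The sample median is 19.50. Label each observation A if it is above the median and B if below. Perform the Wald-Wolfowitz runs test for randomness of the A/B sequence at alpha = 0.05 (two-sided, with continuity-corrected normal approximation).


Step 1: Compute median = 19.50; label A = above, B = below.
Labels in order: AABBBBAABBAAAABB  (n_A = 8, n_B = 8)
Step 2: Count runs R = 6.
Step 3: Under H0 (random ordering), E[R] = 2*n_A*n_B/(n_A+n_B) + 1 = 2*8*8/16 + 1 = 9.0000.
        Var[R] = 2*n_A*n_B*(2*n_A*n_B - n_A - n_B) / ((n_A+n_B)^2 * (n_A+n_B-1)) = 14336/3840 = 3.7333.
        SD[R] = 1.9322.
Step 4: Continuity-corrected z = (R + 0.5 - E[R]) / SD[R] = (6 + 0.5 - 9.0000) / 1.9322 = -1.2939.
Step 5: Two-sided p-value via normal approximation = 2*(1 - Phi(|z|)) = 0.195709.
Step 6: alpha = 0.05. fail to reject H0.

R = 6, z = -1.2939, p = 0.195709, fail to reject H0.


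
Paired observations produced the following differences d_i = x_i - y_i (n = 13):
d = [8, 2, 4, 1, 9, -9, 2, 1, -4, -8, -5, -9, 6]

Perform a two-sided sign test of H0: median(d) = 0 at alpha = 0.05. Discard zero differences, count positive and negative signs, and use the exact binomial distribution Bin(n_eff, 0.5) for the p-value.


Step 1: Discard zero differences. Original n = 13; n_eff = number of nonzero differences = 13.
Nonzero differences (with sign): +8, +2, +4, +1, +9, -9, +2, +1, -4, -8, -5, -9, +6
Step 2: Count signs: positive = 8, negative = 5.
Step 3: Under H0: P(positive) = 0.5, so the number of positives S ~ Bin(13, 0.5).
Step 4: Two-sided exact p-value = sum of Bin(13,0.5) probabilities at or below the observed probability = 0.581055.
Step 5: alpha = 0.05. fail to reject H0.

n_eff = 13, pos = 8, neg = 5, p = 0.581055, fail to reject H0.


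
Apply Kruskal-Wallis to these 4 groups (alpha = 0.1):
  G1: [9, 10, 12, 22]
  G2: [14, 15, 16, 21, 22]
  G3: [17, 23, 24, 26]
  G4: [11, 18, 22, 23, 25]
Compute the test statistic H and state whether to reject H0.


Step 1: Combine all N = 18 observations and assign midranks.
sorted (value, group, rank): (9,G1,1), (10,G1,2), (11,G4,3), (12,G1,4), (14,G2,5), (15,G2,6), (16,G2,7), (17,G3,8), (18,G4,9), (21,G2,10), (22,G1,12), (22,G2,12), (22,G4,12), (23,G3,14.5), (23,G4,14.5), (24,G3,16), (25,G4,17), (26,G3,18)
Step 2: Sum ranks within each group.
R_1 = 19 (n_1 = 4)
R_2 = 40 (n_2 = 5)
R_3 = 56.5 (n_3 = 4)
R_4 = 55.5 (n_4 = 5)
Step 3: H = 12/(N(N+1)) * sum(R_i^2/n_i) - 3(N+1)
     = 12/(18*19) * (19^2/4 + 40^2/5 + 56.5^2/4 + 55.5^2/5) - 3*19
     = 0.035088 * 1824.36 - 57
     = 7.012719.
Step 4: Ties present; correction factor C = 1 - 30/(18^3 - 18) = 0.994840. Corrected H = 7.012719 / 0.994840 = 7.049092.
Step 5: Under H0, H ~ chi^2(3); p-value = 0.070349.
Step 6: alpha = 0.1. reject H0.

H = 7.0491, df = 3, p = 0.070349, reject H0.


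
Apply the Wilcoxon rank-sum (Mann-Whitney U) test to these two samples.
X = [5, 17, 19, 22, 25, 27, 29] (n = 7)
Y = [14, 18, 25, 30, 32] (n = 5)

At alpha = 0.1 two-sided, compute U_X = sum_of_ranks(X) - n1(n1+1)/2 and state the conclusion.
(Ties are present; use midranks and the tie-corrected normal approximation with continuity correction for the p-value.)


Step 1: Combine and sort all 12 observations; assign midranks.
sorted (value, group): (5,X), (14,Y), (17,X), (18,Y), (19,X), (22,X), (25,X), (25,Y), (27,X), (29,X), (30,Y), (32,Y)
ranks: 5->1, 14->2, 17->3, 18->4, 19->5, 22->6, 25->7.5, 25->7.5, 27->9, 29->10, 30->11, 32->12
Step 2: Rank sum for X: R1 = 1 + 3 + 5 + 6 + 7.5 + 9 + 10 = 41.5.
Step 3: U_X = R1 - n1(n1+1)/2 = 41.5 - 7*8/2 = 41.5 - 28 = 13.5.
       U_Y = n1*n2 - U_X = 35 - 13.5 = 21.5.
Step 4: Ties are present, so use the tie-corrected normal approximation (with continuity correction) for the p-value.
Step 5: p-value = 0.569088; compare to alpha = 0.1. fail to reject H0.

U_X = 13.5, p = 0.569088, fail to reject H0 at alpha = 0.1.


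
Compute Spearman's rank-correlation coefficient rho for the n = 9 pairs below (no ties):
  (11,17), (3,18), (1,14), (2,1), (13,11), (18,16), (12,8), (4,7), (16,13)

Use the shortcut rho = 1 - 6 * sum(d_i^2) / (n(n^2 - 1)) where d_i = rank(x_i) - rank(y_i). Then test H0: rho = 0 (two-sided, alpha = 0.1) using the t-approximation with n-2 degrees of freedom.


Step 1: Rank x and y separately (midranks; no ties here).
rank(x): 11->5, 3->3, 1->1, 2->2, 13->7, 18->9, 12->6, 4->4, 16->8
rank(y): 17->8, 18->9, 14->6, 1->1, 11->4, 16->7, 8->3, 7->2, 13->5
Step 2: d_i = R_x(i) - R_y(i); compute d_i^2.
  (5-8)^2=9, (3-9)^2=36, (1-6)^2=25, (2-1)^2=1, (7-4)^2=9, (9-7)^2=4, (6-3)^2=9, (4-2)^2=4, (8-5)^2=9
sum(d^2) = 106.
Step 3: rho = 1 - 6*106 / (9*(9^2 - 1)) = 1 - 636/720 = 0.116667.
Step 4: Under H0, t = rho * sqrt((n-2)/(1-rho^2)) = 0.3108 ~ t(7).
Step 5: Two-sided p-value from the t-distribution with 7 df = 0.765008.
Step 6: alpha = 0.1. fail to reject H0.

rho = 0.1167, p = 0.765008, fail to reject H0 at alpha = 0.1.


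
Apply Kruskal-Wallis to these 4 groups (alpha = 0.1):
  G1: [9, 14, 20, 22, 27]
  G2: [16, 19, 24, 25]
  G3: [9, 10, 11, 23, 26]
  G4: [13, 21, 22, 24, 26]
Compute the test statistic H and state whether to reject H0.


Step 1: Combine all N = 19 observations and assign midranks.
sorted (value, group, rank): (9,G1,1.5), (9,G3,1.5), (10,G3,3), (11,G3,4), (13,G4,5), (14,G1,6), (16,G2,7), (19,G2,8), (20,G1,9), (21,G4,10), (22,G1,11.5), (22,G4,11.5), (23,G3,13), (24,G2,14.5), (24,G4,14.5), (25,G2,16), (26,G3,17.5), (26,G4,17.5), (27,G1,19)
Step 2: Sum ranks within each group.
R_1 = 47 (n_1 = 5)
R_2 = 45.5 (n_2 = 4)
R_3 = 39 (n_3 = 5)
R_4 = 58.5 (n_4 = 5)
Step 3: H = 12/(N(N+1)) * sum(R_i^2/n_i) - 3(N+1)
     = 12/(19*20) * (47^2/5 + 45.5^2/4 + 39^2/5 + 58.5^2/5) - 3*20
     = 0.031579 * 1948.01 - 60
     = 1.516184.
Step 4: Ties present; correction factor C = 1 - 24/(19^3 - 19) = 0.996491. Corrected H = 1.516184 / 0.996491 = 1.521523.
Step 5: Under H0, H ~ chi^2(3); p-value = 0.677312.
Step 6: alpha = 0.1. fail to reject H0.

H = 1.5215, df = 3, p = 0.677312, fail to reject H0.


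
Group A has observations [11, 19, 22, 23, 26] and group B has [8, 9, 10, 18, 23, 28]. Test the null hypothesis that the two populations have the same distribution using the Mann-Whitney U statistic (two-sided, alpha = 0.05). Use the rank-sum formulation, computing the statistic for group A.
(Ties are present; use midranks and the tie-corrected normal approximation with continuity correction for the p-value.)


Step 1: Combine and sort all 11 observations; assign midranks.
sorted (value, group): (8,Y), (9,Y), (10,Y), (11,X), (18,Y), (19,X), (22,X), (23,X), (23,Y), (26,X), (28,Y)
ranks: 8->1, 9->2, 10->3, 11->4, 18->5, 19->6, 22->7, 23->8.5, 23->8.5, 26->10, 28->11
Step 2: Rank sum for X: R1 = 4 + 6 + 7 + 8.5 + 10 = 35.5.
Step 3: U_X = R1 - n1(n1+1)/2 = 35.5 - 5*6/2 = 35.5 - 15 = 20.5.
       U_Y = n1*n2 - U_X = 30 - 20.5 = 9.5.
Step 4: Ties are present, so use the tie-corrected normal approximation (with continuity correction) for the p-value.
Step 5: p-value = 0.360216; compare to alpha = 0.05. fail to reject H0.

U_X = 20.5, p = 0.360216, fail to reject H0 at alpha = 0.05.


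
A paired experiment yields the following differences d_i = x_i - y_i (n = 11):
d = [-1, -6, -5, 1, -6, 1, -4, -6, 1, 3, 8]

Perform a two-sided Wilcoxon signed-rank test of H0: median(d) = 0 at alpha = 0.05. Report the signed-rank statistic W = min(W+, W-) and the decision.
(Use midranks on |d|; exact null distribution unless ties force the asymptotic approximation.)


Step 1: Drop any zero differences (none here) and take |d_i|.
|d| = [1, 6, 5, 1, 6, 1, 4, 6, 1, 3, 8]
Step 2: Midrank |d_i| (ties get averaged ranks).
ranks: |1|->2.5, |6|->9, |5|->7, |1|->2.5, |6|->9, |1|->2.5, |4|->6, |6|->9, |1|->2.5, |3|->5, |8|->11
Step 3: Attach original signs; sum ranks with positive sign and with negative sign.
W+ = 2.5 + 2.5 + 2.5 + 5 + 11 = 23.5
W- = 2.5 + 9 + 7 + 9 + 6 + 9 = 42.5
(Check: W+ + W- = 66 should equal n(n+1)/2 = 66.)
Step 4: Test statistic W = min(W+, W-) = 23.5.
Step 5: Ties in |d|, so use the tie-corrected normal approximation.
        E[W] = n(n+1)/4 = 11*12/4 = 33.
        Tie groups: |d|=1 (t=4), |d|=6 (t=3); sum(t^3 - t) = 84.
        Var[W] = n(n+1)(2n+1)/24 - sum(t^3-t)/48 = 3036/24 - 84/48 = 124.75.
        z = (W - E[W]) / sqrt(Var[W]) = (23.5 - 33) / 11.1692 = -0.8506.
        Two-sided p = 2*Phi(z) = 0.395016.
Step 6: alpha = 0.05. fail to reject H0.

W+ = 23.5, W- = 42.5, W = min = 23.5, p = 0.395016, fail to reject H0.


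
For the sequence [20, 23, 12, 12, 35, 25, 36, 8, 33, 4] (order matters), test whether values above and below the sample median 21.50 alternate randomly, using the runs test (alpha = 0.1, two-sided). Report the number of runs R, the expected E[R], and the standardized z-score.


Step 1: Compute median = 21.50; label A = above, B = below.
Labels in order: BABBAAABAB  (n_A = 5, n_B = 5)
Step 2: Count runs R = 7.
Step 3: Under H0 (random ordering), E[R] = 2*n_A*n_B/(n_A+n_B) + 1 = 2*5*5/10 + 1 = 6.0000.
        Var[R] = 2*n_A*n_B*(2*n_A*n_B - n_A - n_B) / ((n_A+n_B)^2 * (n_A+n_B-1)) = 2000/900 = 2.2222.
        SD[R] = 1.4907.
Step 4: Continuity-corrected z = (R - 0.5 - E[R]) / SD[R] = (7 - 0.5 - 6.0000) / 1.4907 = 0.3354.
Step 5: Two-sided p-value via normal approximation = 2*(1 - Phi(|z|)) = 0.737316.
Step 6: alpha = 0.1. fail to reject H0.

R = 7, z = 0.3354, p = 0.737316, fail to reject H0.


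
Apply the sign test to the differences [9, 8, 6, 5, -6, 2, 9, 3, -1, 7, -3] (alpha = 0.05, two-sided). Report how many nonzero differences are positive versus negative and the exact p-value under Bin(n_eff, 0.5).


Step 1: Discard zero differences. Original n = 11; n_eff = number of nonzero differences = 11.
Nonzero differences (with sign): +9, +8, +6, +5, -6, +2, +9, +3, -1, +7, -3
Step 2: Count signs: positive = 8, negative = 3.
Step 3: Under H0: P(positive) = 0.5, so the number of positives S ~ Bin(11, 0.5).
Step 4: Two-sided exact p-value = sum of Bin(11,0.5) probabilities at or below the observed probability = 0.226562.
Step 5: alpha = 0.05. fail to reject H0.

n_eff = 11, pos = 8, neg = 3, p = 0.226562, fail to reject H0.


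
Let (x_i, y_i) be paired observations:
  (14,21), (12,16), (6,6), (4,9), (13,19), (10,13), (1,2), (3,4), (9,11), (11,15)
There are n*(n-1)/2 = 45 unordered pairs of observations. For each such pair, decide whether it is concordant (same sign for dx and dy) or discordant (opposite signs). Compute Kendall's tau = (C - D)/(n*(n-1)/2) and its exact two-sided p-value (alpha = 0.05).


Step 1: Enumerate the 45 unordered pairs (i,j) with i<j and classify each by sign(x_j-x_i) * sign(y_j-y_i).
  (1,2):dx=-2,dy=-5->C; (1,3):dx=-8,dy=-15->C; (1,4):dx=-10,dy=-12->C; (1,5):dx=-1,dy=-2->C
  (1,6):dx=-4,dy=-8->C; (1,7):dx=-13,dy=-19->C; (1,8):dx=-11,dy=-17->C; (1,9):dx=-5,dy=-10->C
  (1,10):dx=-3,dy=-6->C; (2,3):dx=-6,dy=-10->C; (2,4):dx=-8,dy=-7->C; (2,5):dx=+1,dy=+3->C
  (2,6):dx=-2,dy=-3->C; (2,7):dx=-11,dy=-14->C; (2,8):dx=-9,dy=-12->C; (2,9):dx=-3,dy=-5->C
  (2,10):dx=-1,dy=-1->C; (3,4):dx=-2,dy=+3->D; (3,5):dx=+7,dy=+13->C; (3,6):dx=+4,dy=+7->C
  (3,7):dx=-5,dy=-4->C; (3,8):dx=-3,dy=-2->C; (3,9):dx=+3,dy=+5->C; (3,10):dx=+5,dy=+9->C
  (4,5):dx=+9,dy=+10->C; (4,6):dx=+6,dy=+4->C; (4,7):dx=-3,dy=-7->C; (4,8):dx=-1,dy=-5->C
  (4,9):dx=+5,dy=+2->C; (4,10):dx=+7,dy=+6->C; (5,6):dx=-3,dy=-6->C; (5,7):dx=-12,dy=-17->C
  (5,8):dx=-10,dy=-15->C; (5,9):dx=-4,dy=-8->C; (5,10):dx=-2,dy=-4->C; (6,7):dx=-9,dy=-11->C
  (6,8):dx=-7,dy=-9->C; (6,9):dx=-1,dy=-2->C; (6,10):dx=+1,dy=+2->C; (7,8):dx=+2,dy=+2->C
  (7,9):dx=+8,dy=+9->C; (7,10):dx=+10,dy=+13->C; (8,9):dx=+6,dy=+7->C; (8,10):dx=+8,dy=+11->C
  (9,10):dx=+2,dy=+4->C
Step 2: C = 44, D = 1, total pairs = 45.
Step 3: tau = (C - D)/(n(n-1)/2) = (44 - 1)/45 = 0.955556.
Step 4: Exact two-sided p-value (enumerate n! = 3628800 permutations of y under H0): p = 0.000006.
Step 5: alpha = 0.05. reject H0.

tau_b = 0.9556 (C=44, D=1), p = 0.000006, reject H0.


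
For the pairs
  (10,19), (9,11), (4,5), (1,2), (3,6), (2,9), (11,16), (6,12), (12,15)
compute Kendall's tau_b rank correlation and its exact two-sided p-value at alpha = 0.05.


Step 1: Enumerate the 36 unordered pairs (i,j) with i<j and classify each by sign(x_j-x_i) * sign(y_j-y_i).
  (1,2):dx=-1,dy=-8->C; (1,3):dx=-6,dy=-14->C; (1,4):dx=-9,dy=-17->C; (1,5):dx=-7,dy=-13->C
  (1,6):dx=-8,dy=-10->C; (1,7):dx=+1,dy=-3->D; (1,8):dx=-4,dy=-7->C; (1,9):dx=+2,dy=-4->D
  (2,3):dx=-5,dy=-6->C; (2,4):dx=-8,dy=-9->C; (2,5):dx=-6,dy=-5->C; (2,6):dx=-7,dy=-2->C
  (2,7):dx=+2,dy=+5->C; (2,8):dx=-3,dy=+1->D; (2,9):dx=+3,dy=+4->C; (3,4):dx=-3,dy=-3->C
  (3,5):dx=-1,dy=+1->D; (3,6):dx=-2,dy=+4->D; (3,7):dx=+7,dy=+11->C; (3,8):dx=+2,dy=+7->C
  (3,9):dx=+8,dy=+10->C; (4,5):dx=+2,dy=+4->C; (4,6):dx=+1,dy=+7->C; (4,7):dx=+10,dy=+14->C
  (4,8):dx=+5,dy=+10->C; (4,9):dx=+11,dy=+13->C; (5,6):dx=-1,dy=+3->D; (5,7):dx=+8,dy=+10->C
  (5,8):dx=+3,dy=+6->C; (5,9):dx=+9,dy=+9->C; (6,7):dx=+9,dy=+7->C; (6,8):dx=+4,dy=+3->C
  (6,9):dx=+10,dy=+6->C; (7,8):dx=-5,dy=-4->C; (7,9):dx=+1,dy=-1->D; (8,9):dx=+6,dy=+3->C
Step 2: C = 29, D = 7, total pairs = 36.
Step 3: tau = (C - D)/(n(n-1)/2) = (29 - 7)/36 = 0.611111.
Step 4: Exact two-sided p-value (enumerate n! = 362880 permutations of y under H0): p = 0.024741.
Step 5: alpha = 0.05. reject H0.

tau_b = 0.6111 (C=29, D=7), p = 0.024741, reject H0.


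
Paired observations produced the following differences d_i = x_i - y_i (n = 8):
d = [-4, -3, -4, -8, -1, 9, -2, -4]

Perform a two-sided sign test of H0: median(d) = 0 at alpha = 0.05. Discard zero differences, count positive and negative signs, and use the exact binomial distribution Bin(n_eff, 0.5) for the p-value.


Step 1: Discard zero differences. Original n = 8; n_eff = number of nonzero differences = 8.
Nonzero differences (with sign): -4, -3, -4, -8, -1, +9, -2, -4
Step 2: Count signs: positive = 1, negative = 7.
Step 3: Under H0: P(positive) = 0.5, so the number of positives S ~ Bin(8, 0.5).
Step 4: Two-sided exact p-value = sum of Bin(8,0.5) probabilities at or below the observed probability = 0.070312.
Step 5: alpha = 0.05. fail to reject H0.

n_eff = 8, pos = 1, neg = 7, p = 0.070312, fail to reject H0.


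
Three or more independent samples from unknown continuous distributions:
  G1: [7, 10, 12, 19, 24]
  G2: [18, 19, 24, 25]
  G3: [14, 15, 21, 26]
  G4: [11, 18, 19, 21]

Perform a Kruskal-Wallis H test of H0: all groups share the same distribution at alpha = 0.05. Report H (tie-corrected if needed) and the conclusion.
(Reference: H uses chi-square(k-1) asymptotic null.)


Step 1: Combine all N = 17 observations and assign midranks.
sorted (value, group, rank): (7,G1,1), (10,G1,2), (11,G4,3), (12,G1,4), (14,G3,5), (15,G3,6), (18,G2,7.5), (18,G4,7.5), (19,G1,10), (19,G2,10), (19,G4,10), (21,G3,12.5), (21,G4,12.5), (24,G1,14.5), (24,G2,14.5), (25,G2,16), (26,G3,17)
Step 2: Sum ranks within each group.
R_1 = 31.5 (n_1 = 5)
R_2 = 48 (n_2 = 4)
R_3 = 40.5 (n_3 = 4)
R_4 = 33 (n_4 = 4)
Step 3: H = 12/(N(N+1)) * sum(R_i^2/n_i) - 3(N+1)
     = 12/(17*18) * (31.5^2/5 + 48^2/4 + 40.5^2/4 + 33^2/4) - 3*18
     = 0.039216 * 1456.76 - 54
     = 3.127941.
Step 4: Ties present; correction factor C = 1 - 42/(17^3 - 17) = 0.991422. Corrected H = 3.127941 / 0.991422 = 3.155006.
Step 5: Under H0, H ~ chi^2(3); p-value = 0.368338.
Step 6: alpha = 0.05. fail to reject H0.

H = 3.1550, df = 3, p = 0.368338, fail to reject H0.


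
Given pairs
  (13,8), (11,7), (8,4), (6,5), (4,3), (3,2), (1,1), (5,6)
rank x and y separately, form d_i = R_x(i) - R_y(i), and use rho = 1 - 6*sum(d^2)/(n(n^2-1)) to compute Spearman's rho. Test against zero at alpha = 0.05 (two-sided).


Step 1: Rank x and y separately (midranks; no ties here).
rank(x): 13->8, 11->7, 8->6, 6->5, 4->3, 3->2, 1->1, 5->4
rank(y): 8->8, 7->7, 4->4, 5->5, 3->3, 2->2, 1->1, 6->6
Step 2: d_i = R_x(i) - R_y(i); compute d_i^2.
  (8-8)^2=0, (7-7)^2=0, (6-4)^2=4, (5-5)^2=0, (3-3)^2=0, (2-2)^2=0, (1-1)^2=0, (4-6)^2=4
sum(d^2) = 8.
Step 3: rho = 1 - 6*8 / (8*(8^2 - 1)) = 1 - 48/504 = 0.904762.
Step 4: Under H0, t = rho * sqrt((n-2)/(1-rho^2)) = 5.2034 ~ t(6).
Step 5: Two-sided p-value from the t-distribution with 6 df = 0.002008.
Step 6: alpha = 0.05. reject H0.

rho = 0.9048, p = 0.002008, reject H0 at alpha = 0.05.


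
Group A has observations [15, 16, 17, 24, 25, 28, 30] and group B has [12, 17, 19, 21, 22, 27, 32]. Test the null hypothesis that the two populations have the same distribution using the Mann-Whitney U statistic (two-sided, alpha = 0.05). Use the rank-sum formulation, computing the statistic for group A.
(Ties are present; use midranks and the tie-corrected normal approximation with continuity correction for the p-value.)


Step 1: Combine and sort all 14 observations; assign midranks.
sorted (value, group): (12,Y), (15,X), (16,X), (17,X), (17,Y), (19,Y), (21,Y), (22,Y), (24,X), (25,X), (27,Y), (28,X), (30,X), (32,Y)
ranks: 12->1, 15->2, 16->3, 17->4.5, 17->4.5, 19->6, 21->7, 22->8, 24->9, 25->10, 27->11, 28->12, 30->13, 32->14
Step 2: Rank sum for X: R1 = 2 + 3 + 4.5 + 9 + 10 + 12 + 13 = 53.5.
Step 3: U_X = R1 - n1(n1+1)/2 = 53.5 - 7*8/2 = 53.5 - 28 = 25.5.
       U_Y = n1*n2 - U_X = 49 - 25.5 = 23.5.
Step 4: Ties are present, so use the tie-corrected normal approximation (with continuity correction) for the p-value.
Step 5: p-value = 0.949004; compare to alpha = 0.05. fail to reject H0.

U_X = 25.5, p = 0.949004, fail to reject H0 at alpha = 0.05.


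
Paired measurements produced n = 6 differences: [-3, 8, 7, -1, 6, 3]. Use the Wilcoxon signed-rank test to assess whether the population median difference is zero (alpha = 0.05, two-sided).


Step 1: Drop any zero differences (none here) and take |d_i|.
|d| = [3, 8, 7, 1, 6, 3]
Step 2: Midrank |d_i| (ties get averaged ranks).
ranks: |3|->2.5, |8|->6, |7|->5, |1|->1, |6|->4, |3|->2.5
Step 3: Attach original signs; sum ranks with positive sign and with negative sign.
W+ = 6 + 5 + 4 + 2.5 = 17.5
W- = 2.5 + 1 = 3.5
(Check: W+ + W- = 21 should equal n(n+1)/2 = 21.)
Step 4: Test statistic W = min(W+, W-) = 3.5.
Step 5: Ties in |d|, so use the tie-corrected normal approximation.
        E[W] = n(n+1)/4 = 6*7/4 = 10.5.
        Tie groups: |d|=3 (t=2); sum(t^3 - t) = 6.
        Var[W] = n(n+1)(2n+1)/24 - sum(t^3-t)/48 = 546/24 - 6/48 = 22.625.
        z = (W - E[W]) / sqrt(Var[W]) = (3.5 - 10.5) / 4.7566 = -1.4716.
        Two-sided p = 2*Phi(z) = 0.141116.
Step 6: alpha = 0.05. fail to reject H0.

W+ = 17.5, W- = 3.5, W = min = 3.5, p = 0.141116, fail to reject H0.


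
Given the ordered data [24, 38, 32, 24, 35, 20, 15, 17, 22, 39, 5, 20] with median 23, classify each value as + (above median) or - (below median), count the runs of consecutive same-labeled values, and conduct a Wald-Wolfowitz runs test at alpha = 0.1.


Step 1: Compute median = 23; label A = above, B = below.
Labels in order: AAAAABBBBABB  (n_A = 6, n_B = 6)
Step 2: Count runs R = 4.
Step 3: Under H0 (random ordering), E[R] = 2*n_A*n_B/(n_A+n_B) + 1 = 2*6*6/12 + 1 = 7.0000.
        Var[R] = 2*n_A*n_B*(2*n_A*n_B - n_A - n_B) / ((n_A+n_B)^2 * (n_A+n_B-1)) = 4320/1584 = 2.7273.
        SD[R] = 1.6514.
Step 4: Continuity-corrected z = (R + 0.5 - E[R]) / SD[R] = (4 + 0.5 - 7.0000) / 1.6514 = -1.5138.
Step 5: Two-sided p-value via normal approximation = 2*(1 - Phi(|z|)) = 0.130070.
Step 6: alpha = 0.1. fail to reject H0.

R = 4, z = -1.5138, p = 0.130070, fail to reject H0.


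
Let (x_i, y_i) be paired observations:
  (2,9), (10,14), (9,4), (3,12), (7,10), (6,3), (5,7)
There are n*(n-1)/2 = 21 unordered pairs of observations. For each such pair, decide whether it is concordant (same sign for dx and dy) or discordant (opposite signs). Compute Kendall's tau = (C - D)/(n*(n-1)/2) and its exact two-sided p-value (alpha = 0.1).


Step 1: Enumerate the 21 unordered pairs (i,j) with i<j and classify each by sign(x_j-x_i) * sign(y_j-y_i).
  (1,2):dx=+8,dy=+5->C; (1,3):dx=+7,dy=-5->D; (1,4):dx=+1,dy=+3->C; (1,5):dx=+5,dy=+1->C
  (1,6):dx=+4,dy=-6->D; (1,7):dx=+3,dy=-2->D; (2,3):dx=-1,dy=-10->C; (2,4):dx=-7,dy=-2->C
  (2,5):dx=-3,dy=-4->C; (2,6):dx=-4,dy=-11->C; (2,7):dx=-5,dy=-7->C; (3,4):dx=-6,dy=+8->D
  (3,5):dx=-2,dy=+6->D; (3,6):dx=-3,dy=-1->C; (3,7):dx=-4,dy=+3->D; (4,5):dx=+4,dy=-2->D
  (4,6):dx=+3,dy=-9->D; (4,7):dx=+2,dy=-5->D; (5,6):dx=-1,dy=-7->C; (5,7):dx=-2,dy=-3->C
  (6,7):dx=-1,dy=+4->D
Step 2: C = 11, D = 10, total pairs = 21.
Step 3: tau = (C - D)/(n(n-1)/2) = (11 - 10)/21 = 0.047619.
Step 4: Exact two-sided p-value (enumerate n! = 5040 permutations of y under H0): p = 1.000000.
Step 5: alpha = 0.1. fail to reject H0.

tau_b = 0.0476 (C=11, D=10), p = 1.000000, fail to reject H0.


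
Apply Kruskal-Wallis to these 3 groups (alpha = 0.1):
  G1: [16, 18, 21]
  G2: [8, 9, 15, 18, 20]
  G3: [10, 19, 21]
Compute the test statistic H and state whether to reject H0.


Step 1: Combine all N = 11 observations and assign midranks.
sorted (value, group, rank): (8,G2,1), (9,G2,2), (10,G3,3), (15,G2,4), (16,G1,5), (18,G1,6.5), (18,G2,6.5), (19,G3,8), (20,G2,9), (21,G1,10.5), (21,G3,10.5)
Step 2: Sum ranks within each group.
R_1 = 22 (n_1 = 3)
R_2 = 22.5 (n_2 = 5)
R_3 = 21.5 (n_3 = 3)
Step 3: H = 12/(N(N+1)) * sum(R_i^2/n_i) - 3(N+1)
     = 12/(11*12) * (22^2/3 + 22.5^2/5 + 21.5^2/3) - 3*12
     = 0.090909 * 416.667 - 36
     = 1.878788.
Step 4: Ties present; correction factor C = 1 - 12/(11^3 - 11) = 0.990909. Corrected H = 1.878788 / 0.990909 = 1.896024.
Step 5: Under H0, H ~ chi^2(2); p-value = 0.387511.
Step 6: alpha = 0.1. fail to reject H0.

H = 1.8960, df = 2, p = 0.387511, fail to reject H0.


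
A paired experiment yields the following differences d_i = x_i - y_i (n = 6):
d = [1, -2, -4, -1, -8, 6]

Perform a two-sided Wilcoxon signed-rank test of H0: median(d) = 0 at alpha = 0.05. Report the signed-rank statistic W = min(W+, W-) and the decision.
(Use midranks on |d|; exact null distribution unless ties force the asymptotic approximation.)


Step 1: Drop any zero differences (none here) and take |d_i|.
|d| = [1, 2, 4, 1, 8, 6]
Step 2: Midrank |d_i| (ties get averaged ranks).
ranks: |1|->1.5, |2|->3, |4|->4, |1|->1.5, |8|->6, |6|->5
Step 3: Attach original signs; sum ranks with positive sign and with negative sign.
W+ = 1.5 + 5 = 6.5
W- = 3 + 4 + 1.5 + 6 = 14.5
(Check: W+ + W- = 21 should equal n(n+1)/2 = 21.)
Step 4: Test statistic W = min(W+, W-) = 6.5.
Step 5: Ties in |d|, so use the tie-corrected normal approximation.
        E[W] = n(n+1)/4 = 6*7/4 = 10.5.
        Tie groups: |d|=1 (t=2); sum(t^3 - t) = 6.
        Var[W] = n(n+1)(2n+1)/24 - sum(t^3-t)/48 = 546/24 - 6/48 = 22.625.
        z = (W - E[W]) / sqrt(Var[W]) = (6.5 - 10.5) / 4.7566 = -0.8409.
        Two-sided p = 2*Phi(z) = 0.400381.
Step 6: alpha = 0.05. fail to reject H0.

W+ = 6.5, W- = 14.5, W = min = 6.5, p = 0.400381, fail to reject H0.


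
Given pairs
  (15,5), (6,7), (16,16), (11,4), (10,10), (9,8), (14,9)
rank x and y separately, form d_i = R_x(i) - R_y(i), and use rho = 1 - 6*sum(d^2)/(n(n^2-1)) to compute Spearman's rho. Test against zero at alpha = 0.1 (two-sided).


Step 1: Rank x and y separately (midranks; no ties here).
rank(x): 15->6, 6->1, 16->7, 11->4, 10->3, 9->2, 14->5
rank(y): 5->2, 7->3, 16->7, 4->1, 10->6, 8->4, 9->5
Step 2: d_i = R_x(i) - R_y(i); compute d_i^2.
  (6-2)^2=16, (1-3)^2=4, (7-7)^2=0, (4-1)^2=9, (3-6)^2=9, (2-4)^2=4, (5-5)^2=0
sum(d^2) = 42.
Step 3: rho = 1 - 6*42 / (7*(7^2 - 1)) = 1 - 252/336 = 0.250000.
Step 4: Under H0, t = rho * sqrt((n-2)/(1-rho^2)) = 0.5774 ~ t(5).
Step 5: Two-sided p-value from the t-distribution with 5 df = 0.588724.
Step 6: alpha = 0.1. fail to reject H0.

rho = 0.2500, p = 0.588724, fail to reject H0 at alpha = 0.1.


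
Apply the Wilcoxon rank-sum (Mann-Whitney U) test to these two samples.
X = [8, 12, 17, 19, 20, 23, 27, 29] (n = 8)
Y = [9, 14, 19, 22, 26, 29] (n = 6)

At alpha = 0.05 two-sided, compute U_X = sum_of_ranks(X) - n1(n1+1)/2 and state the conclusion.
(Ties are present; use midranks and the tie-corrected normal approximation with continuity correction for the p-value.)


Step 1: Combine and sort all 14 observations; assign midranks.
sorted (value, group): (8,X), (9,Y), (12,X), (14,Y), (17,X), (19,X), (19,Y), (20,X), (22,Y), (23,X), (26,Y), (27,X), (29,X), (29,Y)
ranks: 8->1, 9->2, 12->3, 14->4, 17->5, 19->6.5, 19->6.5, 20->8, 22->9, 23->10, 26->11, 27->12, 29->13.5, 29->13.5
Step 2: Rank sum for X: R1 = 1 + 3 + 5 + 6.5 + 8 + 10 + 12 + 13.5 = 59.
Step 3: U_X = R1 - n1(n1+1)/2 = 59 - 8*9/2 = 59 - 36 = 23.
       U_Y = n1*n2 - U_X = 48 - 23 = 25.
Step 4: Ties are present, so use the tie-corrected normal approximation (with continuity correction) for the p-value.
Step 5: p-value = 0.948419; compare to alpha = 0.05. fail to reject H0.

U_X = 23, p = 0.948419, fail to reject H0 at alpha = 0.05.


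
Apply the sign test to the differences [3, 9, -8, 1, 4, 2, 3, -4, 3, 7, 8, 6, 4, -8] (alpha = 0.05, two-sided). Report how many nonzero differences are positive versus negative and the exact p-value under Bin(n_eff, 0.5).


Step 1: Discard zero differences. Original n = 14; n_eff = number of nonzero differences = 14.
Nonzero differences (with sign): +3, +9, -8, +1, +4, +2, +3, -4, +3, +7, +8, +6, +4, -8
Step 2: Count signs: positive = 11, negative = 3.
Step 3: Under H0: P(positive) = 0.5, so the number of positives S ~ Bin(14, 0.5).
Step 4: Two-sided exact p-value = sum of Bin(14,0.5) probabilities at or below the observed probability = 0.057373.
Step 5: alpha = 0.05. fail to reject H0.

n_eff = 14, pos = 11, neg = 3, p = 0.057373, fail to reject H0.


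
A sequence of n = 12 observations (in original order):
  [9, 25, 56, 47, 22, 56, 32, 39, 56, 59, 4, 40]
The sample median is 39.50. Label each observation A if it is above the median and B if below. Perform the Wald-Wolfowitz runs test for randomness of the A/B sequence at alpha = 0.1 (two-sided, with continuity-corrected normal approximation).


Step 1: Compute median = 39.50; label A = above, B = below.
Labels in order: BBAABABBAABA  (n_A = 6, n_B = 6)
Step 2: Count runs R = 8.
Step 3: Under H0 (random ordering), E[R] = 2*n_A*n_B/(n_A+n_B) + 1 = 2*6*6/12 + 1 = 7.0000.
        Var[R] = 2*n_A*n_B*(2*n_A*n_B - n_A - n_B) / ((n_A+n_B)^2 * (n_A+n_B-1)) = 4320/1584 = 2.7273.
        SD[R] = 1.6514.
Step 4: Continuity-corrected z = (R - 0.5 - E[R]) / SD[R] = (8 - 0.5 - 7.0000) / 1.6514 = 0.3028.
Step 5: Two-sided p-value via normal approximation = 2*(1 - Phi(|z|)) = 0.762069.
Step 6: alpha = 0.1. fail to reject H0.

R = 8, z = 0.3028, p = 0.762069, fail to reject H0.


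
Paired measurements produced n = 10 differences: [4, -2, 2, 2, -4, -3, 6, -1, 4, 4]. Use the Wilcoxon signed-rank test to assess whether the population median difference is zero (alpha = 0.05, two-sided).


Step 1: Drop any zero differences (none here) and take |d_i|.
|d| = [4, 2, 2, 2, 4, 3, 6, 1, 4, 4]
Step 2: Midrank |d_i| (ties get averaged ranks).
ranks: |4|->7.5, |2|->3, |2|->3, |2|->3, |4|->7.5, |3|->5, |6|->10, |1|->1, |4|->7.5, |4|->7.5
Step 3: Attach original signs; sum ranks with positive sign and with negative sign.
W+ = 7.5 + 3 + 3 + 10 + 7.5 + 7.5 = 38.5
W- = 3 + 7.5 + 5 + 1 = 16.5
(Check: W+ + W- = 55 should equal n(n+1)/2 = 55.)
Step 4: Test statistic W = min(W+, W-) = 16.5.
Step 5: Ties in |d|, so use the tie-corrected normal approximation.
        E[W] = n(n+1)/4 = 10*11/4 = 27.5.
        Tie groups: |d|=2 (t=3), |d|=4 (t=4); sum(t^3 - t) = 84.
        Var[W] = n(n+1)(2n+1)/24 - sum(t^3-t)/48 = 2310/24 - 84/48 = 94.5.
        z = (W - E[W]) / sqrt(Var[W]) = (16.5 - 27.5) / 9.7211 = -1.1316.
        Two-sided p = 2*Phi(z) = 0.257820.
Step 6: alpha = 0.05. fail to reject H0.

W+ = 38.5, W- = 16.5, W = min = 16.5, p = 0.257820, fail to reject H0.


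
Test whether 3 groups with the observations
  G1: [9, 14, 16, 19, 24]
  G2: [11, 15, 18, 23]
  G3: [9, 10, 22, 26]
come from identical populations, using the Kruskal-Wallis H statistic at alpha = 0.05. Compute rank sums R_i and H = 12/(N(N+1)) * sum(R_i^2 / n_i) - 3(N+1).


Step 1: Combine all N = 13 observations and assign midranks.
sorted (value, group, rank): (9,G1,1.5), (9,G3,1.5), (10,G3,3), (11,G2,4), (14,G1,5), (15,G2,6), (16,G1,7), (18,G2,8), (19,G1,9), (22,G3,10), (23,G2,11), (24,G1,12), (26,G3,13)
Step 2: Sum ranks within each group.
R_1 = 34.5 (n_1 = 5)
R_2 = 29 (n_2 = 4)
R_3 = 27.5 (n_3 = 4)
Step 3: H = 12/(N(N+1)) * sum(R_i^2/n_i) - 3(N+1)
     = 12/(13*14) * (34.5^2/5 + 29^2/4 + 27.5^2/4) - 3*14
     = 0.065934 * 637.362 - 42
     = 0.023901.
Step 4: Ties present; correction factor C = 1 - 6/(13^3 - 13) = 0.997253. Corrected H = 0.023901 / 0.997253 = 0.023967.
Step 5: Under H0, H ~ chi^2(2); p-value = 0.988088.
Step 6: alpha = 0.05. fail to reject H0.

H = 0.0240, df = 2, p = 0.988088, fail to reject H0.


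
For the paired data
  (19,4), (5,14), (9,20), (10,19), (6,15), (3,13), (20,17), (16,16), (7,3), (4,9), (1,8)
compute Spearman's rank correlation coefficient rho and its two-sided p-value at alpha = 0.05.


Step 1: Rank x and y separately (midranks; no ties here).
rank(x): 19->10, 5->4, 9->7, 10->8, 6->5, 3->2, 20->11, 16->9, 7->6, 4->3, 1->1
rank(y): 4->2, 14->6, 20->11, 19->10, 15->7, 13->5, 17->9, 16->8, 3->1, 9->4, 8->3
Step 2: d_i = R_x(i) - R_y(i); compute d_i^2.
  (10-2)^2=64, (4-6)^2=4, (7-11)^2=16, (8-10)^2=4, (5-7)^2=4, (2-5)^2=9, (11-9)^2=4, (9-8)^2=1, (6-1)^2=25, (3-4)^2=1, (1-3)^2=4
sum(d^2) = 136.
Step 3: rho = 1 - 6*136 / (11*(11^2 - 1)) = 1 - 816/1320 = 0.381818.
Step 4: Under H0, t = rho * sqrt((n-2)/(1-rho^2)) = 1.2394 ~ t(9).
Step 5: Two-sided p-value from the t-distribution with 9 df = 0.246560.
Step 6: alpha = 0.05. fail to reject H0.

rho = 0.3818, p = 0.246560, fail to reject H0 at alpha = 0.05.


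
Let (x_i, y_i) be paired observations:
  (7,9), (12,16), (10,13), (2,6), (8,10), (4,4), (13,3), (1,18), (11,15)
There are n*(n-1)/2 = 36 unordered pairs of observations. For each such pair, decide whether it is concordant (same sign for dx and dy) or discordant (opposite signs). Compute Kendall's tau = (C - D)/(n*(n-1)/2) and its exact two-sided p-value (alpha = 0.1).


Step 1: Enumerate the 36 unordered pairs (i,j) with i<j and classify each by sign(x_j-x_i) * sign(y_j-y_i).
  (1,2):dx=+5,dy=+7->C; (1,3):dx=+3,dy=+4->C; (1,4):dx=-5,dy=-3->C; (1,5):dx=+1,dy=+1->C
  (1,6):dx=-3,dy=-5->C; (1,7):dx=+6,dy=-6->D; (1,8):dx=-6,dy=+9->D; (1,9):dx=+4,dy=+6->C
  (2,3):dx=-2,dy=-3->C; (2,4):dx=-10,dy=-10->C; (2,5):dx=-4,dy=-6->C; (2,6):dx=-8,dy=-12->C
  (2,7):dx=+1,dy=-13->D; (2,8):dx=-11,dy=+2->D; (2,9):dx=-1,dy=-1->C; (3,4):dx=-8,dy=-7->C
  (3,5):dx=-2,dy=-3->C; (3,6):dx=-6,dy=-9->C; (3,7):dx=+3,dy=-10->D; (3,8):dx=-9,dy=+5->D
  (3,9):dx=+1,dy=+2->C; (4,5):dx=+6,dy=+4->C; (4,6):dx=+2,dy=-2->D; (4,7):dx=+11,dy=-3->D
  (4,8):dx=-1,dy=+12->D; (4,9):dx=+9,dy=+9->C; (5,6):dx=-4,dy=-6->C; (5,7):dx=+5,dy=-7->D
  (5,8):dx=-7,dy=+8->D; (5,9):dx=+3,dy=+5->C; (6,7):dx=+9,dy=-1->D; (6,8):dx=-3,dy=+14->D
  (6,9):dx=+7,dy=+11->C; (7,8):dx=-12,dy=+15->D; (7,9):dx=-2,dy=+12->D; (8,9):dx=+10,dy=-3->D
Step 2: C = 20, D = 16, total pairs = 36.
Step 3: tau = (C - D)/(n(n-1)/2) = (20 - 16)/36 = 0.111111.
Step 4: Exact two-sided p-value (enumerate n! = 362880 permutations of y under H0): p = 0.761414.
Step 5: alpha = 0.1. fail to reject H0.

tau_b = 0.1111 (C=20, D=16), p = 0.761414, fail to reject H0.


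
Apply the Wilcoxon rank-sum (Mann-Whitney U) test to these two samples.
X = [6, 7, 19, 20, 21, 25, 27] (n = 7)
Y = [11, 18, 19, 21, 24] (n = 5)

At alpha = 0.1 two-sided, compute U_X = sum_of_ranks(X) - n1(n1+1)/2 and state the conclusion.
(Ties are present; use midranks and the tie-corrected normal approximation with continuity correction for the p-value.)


Step 1: Combine and sort all 12 observations; assign midranks.
sorted (value, group): (6,X), (7,X), (11,Y), (18,Y), (19,X), (19,Y), (20,X), (21,X), (21,Y), (24,Y), (25,X), (27,X)
ranks: 6->1, 7->2, 11->3, 18->4, 19->5.5, 19->5.5, 20->7, 21->8.5, 21->8.5, 24->10, 25->11, 27->12
Step 2: Rank sum for X: R1 = 1 + 2 + 5.5 + 7 + 8.5 + 11 + 12 = 47.
Step 3: U_X = R1 - n1(n1+1)/2 = 47 - 7*8/2 = 47 - 28 = 19.
       U_Y = n1*n2 - U_X = 35 - 19 = 16.
Step 4: Ties are present, so use the tie-corrected normal approximation (with continuity correction) for the p-value.
Step 5: p-value = 0.870542; compare to alpha = 0.1. fail to reject H0.

U_X = 19, p = 0.870542, fail to reject H0 at alpha = 0.1.


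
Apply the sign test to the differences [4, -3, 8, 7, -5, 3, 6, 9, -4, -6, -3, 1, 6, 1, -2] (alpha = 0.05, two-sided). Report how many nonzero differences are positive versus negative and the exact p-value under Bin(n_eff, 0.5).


Step 1: Discard zero differences. Original n = 15; n_eff = number of nonzero differences = 15.
Nonzero differences (with sign): +4, -3, +8, +7, -5, +3, +6, +9, -4, -6, -3, +1, +6, +1, -2
Step 2: Count signs: positive = 9, negative = 6.
Step 3: Under H0: P(positive) = 0.5, so the number of positives S ~ Bin(15, 0.5).
Step 4: Two-sided exact p-value = sum of Bin(15,0.5) probabilities at or below the observed probability = 0.607239.
Step 5: alpha = 0.05. fail to reject H0.

n_eff = 15, pos = 9, neg = 6, p = 0.607239, fail to reject H0.


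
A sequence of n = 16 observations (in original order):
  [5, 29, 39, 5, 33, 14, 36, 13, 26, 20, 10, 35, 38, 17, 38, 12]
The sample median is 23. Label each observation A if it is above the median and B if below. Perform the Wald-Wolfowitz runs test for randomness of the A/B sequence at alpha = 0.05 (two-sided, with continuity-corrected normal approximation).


Step 1: Compute median = 23; label A = above, B = below.
Labels in order: BAABABABABBAABAB  (n_A = 8, n_B = 8)
Step 2: Count runs R = 13.
Step 3: Under H0 (random ordering), E[R] = 2*n_A*n_B/(n_A+n_B) + 1 = 2*8*8/16 + 1 = 9.0000.
        Var[R] = 2*n_A*n_B*(2*n_A*n_B - n_A - n_B) / ((n_A+n_B)^2 * (n_A+n_B-1)) = 14336/3840 = 3.7333.
        SD[R] = 1.9322.
Step 4: Continuity-corrected z = (R - 0.5 - E[R]) / SD[R] = (13 - 0.5 - 9.0000) / 1.9322 = 1.8114.
Step 5: Two-sided p-value via normal approximation = 2*(1 - Phi(|z|)) = 0.070076.
Step 6: alpha = 0.05. fail to reject H0.

R = 13, z = 1.8114, p = 0.070076, fail to reject H0.


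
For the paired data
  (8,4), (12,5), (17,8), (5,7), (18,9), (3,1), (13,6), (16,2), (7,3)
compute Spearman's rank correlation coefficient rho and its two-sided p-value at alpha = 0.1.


Step 1: Rank x and y separately (midranks; no ties here).
rank(x): 8->4, 12->5, 17->8, 5->2, 18->9, 3->1, 13->6, 16->7, 7->3
rank(y): 4->4, 5->5, 8->8, 7->7, 9->9, 1->1, 6->6, 2->2, 3->3
Step 2: d_i = R_x(i) - R_y(i); compute d_i^2.
  (4-4)^2=0, (5-5)^2=0, (8-8)^2=0, (2-7)^2=25, (9-9)^2=0, (1-1)^2=0, (6-6)^2=0, (7-2)^2=25, (3-3)^2=0
sum(d^2) = 50.
Step 3: rho = 1 - 6*50 / (9*(9^2 - 1)) = 1 - 300/720 = 0.583333.
Step 4: Under H0, t = rho * sqrt((n-2)/(1-rho^2)) = 1.9001 ~ t(7).
Step 5: Two-sided p-value from the t-distribution with 7 df = 0.099186.
Step 6: alpha = 0.1. reject H0.

rho = 0.5833, p = 0.099186, reject H0 at alpha = 0.1.


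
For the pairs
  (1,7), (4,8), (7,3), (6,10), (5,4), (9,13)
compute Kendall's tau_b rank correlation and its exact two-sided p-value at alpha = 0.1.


Step 1: Enumerate the 15 unordered pairs (i,j) with i<j and classify each by sign(x_j-x_i) * sign(y_j-y_i).
  (1,2):dx=+3,dy=+1->C; (1,3):dx=+6,dy=-4->D; (1,4):dx=+5,dy=+3->C; (1,5):dx=+4,dy=-3->D
  (1,6):dx=+8,dy=+6->C; (2,3):dx=+3,dy=-5->D; (2,4):dx=+2,dy=+2->C; (2,5):dx=+1,dy=-4->D
  (2,6):dx=+5,dy=+5->C; (3,4):dx=-1,dy=+7->D; (3,5):dx=-2,dy=+1->D; (3,6):dx=+2,dy=+10->C
  (4,5):dx=-1,dy=-6->C; (4,6):dx=+3,dy=+3->C; (5,6):dx=+4,dy=+9->C
Step 2: C = 9, D = 6, total pairs = 15.
Step 3: tau = (C - D)/(n(n-1)/2) = (9 - 6)/15 = 0.200000.
Step 4: Exact two-sided p-value (enumerate n! = 720 permutations of y under H0): p = 0.719444.
Step 5: alpha = 0.1. fail to reject H0.

tau_b = 0.2000 (C=9, D=6), p = 0.719444, fail to reject H0.


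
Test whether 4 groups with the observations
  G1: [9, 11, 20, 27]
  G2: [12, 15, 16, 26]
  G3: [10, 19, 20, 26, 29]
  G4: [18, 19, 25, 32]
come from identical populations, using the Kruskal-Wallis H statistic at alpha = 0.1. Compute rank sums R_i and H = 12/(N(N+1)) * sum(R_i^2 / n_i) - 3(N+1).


Step 1: Combine all N = 17 observations and assign midranks.
sorted (value, group, rank): (9,G1,1), (10,G3,2), (11,G1,3), (12,G2,4), (15,G2,5), (16,G2,6), (18,G4,7), (19,G3,8.5), (19,G4,8.5), (20,G1,10.5), (20,G3,10.5), (25,G4,12), (26,G2,13.5), (26,G3,13.5), (27,G1,15), (29,G3,16), (32,G4,17)
Step 2: Sum ranks within each group.
R_1 = 29.5 (n_1 = 4)
R_2 = 28.5 (n_2 = 4)
R_3 = 50.5 (n_3 = 5)
R_4 = 44.5 (n_4 = 4)
Step 3: H = 12/(N(N+1)) * sum(R_i^2/n_i) - 3(N+1)
     = 12/(17*18) * (29.5^2/4 + 28.5^2/4 + 50.5^2/5 + 44.5^2/4) - 3*18
     = 0.039216 * 1425.74 - 54
     = 1.911275.
Step 4: Ties present; correction factor C = 1 - 18/(17^3 - 17) = 0.996324. Corrected H = 1.911275 / 0.996324 = 1.918327.
Step 5: Under H0, H ~ chi^2(3); p-value = 0.589530.
Step 6: alpha = 0.1. fail to reject H0.

H = 1.9183, df = 3, p = 0.589530, fail to reject H0.
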